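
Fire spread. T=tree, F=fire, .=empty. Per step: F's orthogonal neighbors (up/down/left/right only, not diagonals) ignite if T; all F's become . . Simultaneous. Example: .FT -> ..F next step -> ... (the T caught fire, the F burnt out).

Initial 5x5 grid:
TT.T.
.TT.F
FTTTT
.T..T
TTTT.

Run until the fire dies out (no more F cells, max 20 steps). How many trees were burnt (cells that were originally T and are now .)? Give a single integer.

Answer: 14

Derivation:
Step 1: +2 fires, +2 burnt (F count now 2)
Step 2: +5 fires, +2 burnt (F count now 5)
Step 3: +3 fires, +5 burnt (F count now 3)
Step 4: +3 fires, +3 burnt (F count now 3)
Step 5: +1 fires, +3 burnt (F count now 1)
Step 6: +0 fires, +1 burnt (F count now 0)
Fire out after step 6
Initially T: 15, now '.': 24
Total burnt (originally-T cells now '.'): 14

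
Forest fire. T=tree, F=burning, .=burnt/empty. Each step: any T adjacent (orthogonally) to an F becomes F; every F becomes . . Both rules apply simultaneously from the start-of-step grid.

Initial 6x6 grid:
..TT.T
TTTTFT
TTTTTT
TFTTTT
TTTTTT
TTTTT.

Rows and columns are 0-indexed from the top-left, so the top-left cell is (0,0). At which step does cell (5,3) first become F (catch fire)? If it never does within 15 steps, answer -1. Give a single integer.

Step 1: cell (5,3)='T' (+7 fires, +2 burnt)
Step 2: cell (5,3)='T' (+13 fires, +7 burnt)
Step 3: cell (5,3)='T' (+7 fires, +13 burnt)
Step 4: cell (5,3)='F' (+3 fires, +7 burnt)
  -> target ignites at step 4
Step 5: cell (5,3)='.' (+0 fires, +3 burnt)
  fire out at step 5

4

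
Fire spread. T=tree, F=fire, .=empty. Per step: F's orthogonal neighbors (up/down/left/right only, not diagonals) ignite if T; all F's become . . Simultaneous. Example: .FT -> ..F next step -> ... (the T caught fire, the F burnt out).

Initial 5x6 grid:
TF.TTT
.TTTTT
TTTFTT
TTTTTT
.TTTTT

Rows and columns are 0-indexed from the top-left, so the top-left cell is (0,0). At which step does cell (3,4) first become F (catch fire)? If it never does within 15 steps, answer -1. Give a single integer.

Step 1: cell (3,4)='T' (+6 fires, +2 burnt)
Step 2: cell (3,4)='F' (+8 fires, +6 burnt)
  -> target ignites at step 2
Step 3: cell (3,4)='.' (+7 fires, +8 burnt)
Step 4: cell (3,4)='.' (+4 fires, +7 burnt)
Step 5: cell (3,4)='.' (+0 fires, +4 burnt)
  fire out at step 5

2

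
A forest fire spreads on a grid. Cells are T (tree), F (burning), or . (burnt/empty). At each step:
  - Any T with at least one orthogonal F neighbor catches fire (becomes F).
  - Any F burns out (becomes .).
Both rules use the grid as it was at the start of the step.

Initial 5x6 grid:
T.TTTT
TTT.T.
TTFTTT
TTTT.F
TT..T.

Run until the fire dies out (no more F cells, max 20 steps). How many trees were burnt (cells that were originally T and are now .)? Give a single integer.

Answer: 20

Derivation:
Step 1: +5 fires, +2 burnt (F count now 5)
Step 2: +6 fires, +5 burnt (F count now 6)
Step 3: +5 fires, +6 burnt (F count now 5)
Step 4: +3 fires, +5 burnt (F count now 3)
Step 5: +1 fires, +3 burnt (F count now 1)
Step 6: +0 fires, +1 burnt (F count now 0)
Fire out after step 6
Initially T: 21, now '.': 29
Total burnt (originally-T cells now '.'): 20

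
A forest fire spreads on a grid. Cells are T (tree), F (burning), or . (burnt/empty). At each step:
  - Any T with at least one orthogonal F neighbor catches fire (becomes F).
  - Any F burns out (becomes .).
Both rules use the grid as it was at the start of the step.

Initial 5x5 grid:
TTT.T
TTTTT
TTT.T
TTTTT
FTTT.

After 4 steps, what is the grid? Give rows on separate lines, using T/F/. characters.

Step 1: 2 trees catch fire, 1 burn out
  TTT.T
  TTTTT
  TTT.T
  FTTTT
  .FTT.
Step 2: 3 trees catch fire, 2 burn out
  TTT.T
  TTTTT
  FTT.T
  .FTTT
  ..FT.
Step 3: 4 trees catch fire, 3 burn out
  TTT.T
  FTTTT
  .FT.T
  ..FTT
  ...F.
Step 4: 4 trees catch fire, 4 burn out
  FTT.T
  .FTTT
  ..F.T
  ...FT
  .....

FTT.T
.FTTT
..F.T
...FT
.....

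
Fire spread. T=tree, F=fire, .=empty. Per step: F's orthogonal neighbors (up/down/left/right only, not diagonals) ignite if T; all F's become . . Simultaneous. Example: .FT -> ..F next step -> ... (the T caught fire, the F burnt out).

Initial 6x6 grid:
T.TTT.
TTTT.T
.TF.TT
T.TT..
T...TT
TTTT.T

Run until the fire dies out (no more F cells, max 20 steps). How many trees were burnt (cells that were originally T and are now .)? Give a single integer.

Step 1: +3 fires, +1 burnt (F count now 3)
Step 2: +4 fires, +3 burnt (F count now 4)
Step 3: +2 fires, +4 burnt (F count now 2)
Step 4: +2 fires, +2 burnt (F count now 2)
Step 5: +0 fires, +2 burnt (F count now 0)
Fire out after step 5
Initially T: 23, now '.': 24
Total burnt (originally-T cells now '.'): 11

Answer: 11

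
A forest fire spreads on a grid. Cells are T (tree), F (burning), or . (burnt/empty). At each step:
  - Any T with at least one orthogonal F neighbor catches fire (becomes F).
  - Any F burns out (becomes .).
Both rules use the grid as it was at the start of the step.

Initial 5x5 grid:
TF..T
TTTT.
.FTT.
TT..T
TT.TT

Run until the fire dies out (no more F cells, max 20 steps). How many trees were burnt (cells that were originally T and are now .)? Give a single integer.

Step 1: +4 fires, +2 burnt (F count now 4)
Step 2: +5 fires, +4 burnt (F count now 5)
Step 3: +2 fires, +5 burnt (F count now 2)
Step 4: +0 fires, +2 burnt (F count now 0)
Fire out after step 4
Initially T: 15, now '.': 21
Total burnt (originally-T cells now '.'): 11

Answer: 11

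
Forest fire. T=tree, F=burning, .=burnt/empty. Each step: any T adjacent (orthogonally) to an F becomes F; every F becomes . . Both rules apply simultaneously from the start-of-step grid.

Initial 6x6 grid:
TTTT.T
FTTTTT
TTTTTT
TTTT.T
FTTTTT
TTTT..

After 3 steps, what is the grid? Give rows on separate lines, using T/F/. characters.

Step 1: 6 trees catch fire, 2 burn out
  FTTT.T
  .FTTTT
  FTTTTT
  FTTT.T
  .FTTTT
  FTTT..
Step 2: 6 trees catch fire, 6 burn out
  .FTT.T
  ..FTTT
  .FTTTT
  .FTT.T
  ..FTTT
  .FTT..
Step 3: 6 trees catch fire, 6 burn out
  ..FT.T
  ...FTT
  ..FTTT
  ..FT.T
  ...FTT
  ..FT..

..FT.T
...FTT
..FTTT
..FT.T
...FTT
..FT..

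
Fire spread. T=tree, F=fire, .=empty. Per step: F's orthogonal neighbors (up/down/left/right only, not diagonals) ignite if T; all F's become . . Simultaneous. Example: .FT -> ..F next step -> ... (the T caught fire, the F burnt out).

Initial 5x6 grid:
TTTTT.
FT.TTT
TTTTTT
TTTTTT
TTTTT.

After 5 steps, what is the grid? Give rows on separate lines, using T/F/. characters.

Step 1: 3 trees catch fire, 1 burn out
  FTTTT.
  .F.TTT
  FTTTTT
  TTTTTT
  TTTTT.
Step 2: 3 trees catch fire, 3 burn out
  .FTTT.
  ...TTT
  .FTTTT
  FTTTTT
  TTTTT.
Step 3: 4 trees catch fire, 3 burn out
  ..FTT.
  ...TTT
  ..FTTT
  .FTTTT
  FTTTT.
Step 4: 4 trees catch fire, 4 burn out
  ...FT.
  ...TTT
  ...FTT
  ..FTTT
  .FTTT.
Step 5: 5 trees catch fire, 4 burn out
  ....F.
  ...FTT
  ....FT
  ...FTT
  ..FTT.

....F.
...FTT
....FT
...FTT
..FTT.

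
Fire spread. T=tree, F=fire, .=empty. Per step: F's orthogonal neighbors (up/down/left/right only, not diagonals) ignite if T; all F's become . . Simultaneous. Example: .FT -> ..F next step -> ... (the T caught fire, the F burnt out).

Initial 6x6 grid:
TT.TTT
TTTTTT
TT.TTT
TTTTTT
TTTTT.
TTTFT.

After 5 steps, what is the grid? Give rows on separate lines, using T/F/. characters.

Step 1: 3 trees catch fire, 1 burn out
  TT.TTT
  TTTTTT
  TT.TTT
  TTTTTT
  TTTFT.
  TTF.F.
Step 2: 4 trees catch fire, 3 burn out
  TT.TTT
  TTTTTT
  TT.TTT
  TTTFTT
  TTF.F.
  TF....
Step 3: 5 trees catch fire, 4 burn out
  TT.TTT
  TTTTTT
  TT.FTT
  TTF.FT
  TF....
  F.....
Step 4: 5 trees catch fire, 5 burn out
  TT.TTT
  TTTFTT
  TT..FT
  TF...F
  F.....
  ......
Step 5: 6 trees catch fire, 5 burn out
  TT.FTT
  TTF.FT
  TF...F
  F.....
  ......
  ......

TT.FTT
TTF.FT
TF...F
F.....
......
......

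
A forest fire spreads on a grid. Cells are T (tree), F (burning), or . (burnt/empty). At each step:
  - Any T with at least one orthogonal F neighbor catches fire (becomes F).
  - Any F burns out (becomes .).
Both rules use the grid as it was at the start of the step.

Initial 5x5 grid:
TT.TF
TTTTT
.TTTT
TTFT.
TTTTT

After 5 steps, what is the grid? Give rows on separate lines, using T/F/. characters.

Step 1: 6 trees catch fire, 2 burn out
  TT.F.
  TTTTF
  .TFTT
  TF.F.
  TTFTT
Step 2: 8 trees catch fire, 6 burn out
  TT...
  TTFF.
  .F.FF
  F....
  TF.FT
Step 3: 3 trees catch fire, 8 burn out
  TT...
  TF...
  .....
  .....
  F...F
Step 4: 2 trees catch fire, 3 burn out
  TF...
  F....
  .....
  .....
  .....
Step 5: 1 trees catch fire, 2 burn out
  F....
  .....
  .....
  .....
  .....

F....
.....
.....
.....
.....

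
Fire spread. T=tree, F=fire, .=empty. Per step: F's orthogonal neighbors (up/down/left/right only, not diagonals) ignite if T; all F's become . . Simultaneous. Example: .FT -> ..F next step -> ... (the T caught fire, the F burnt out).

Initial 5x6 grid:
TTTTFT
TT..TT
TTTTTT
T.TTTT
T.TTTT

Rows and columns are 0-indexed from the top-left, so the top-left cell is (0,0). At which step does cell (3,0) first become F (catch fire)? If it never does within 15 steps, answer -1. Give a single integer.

Step 1: cell (3,0)='T' (+3 fires, +1 burnt)
Step 2: cell (3,0)='T' (+3 fires, +3 burnt)
Step 3: cell (3,0)='T' (+4 fires, +3 burnt)
Step 4: cell (3,0)='T' (+6 fires, +4 burnt)
Step 5: cell (3,0)='T' (+5 fires, +6 burnt)
Step 6: cell (3,0)='T' (+2 fires, +5 burnt)
Step 7: cell (3,0)='F' (+1 fires, +2 burnt)
  -> target ignites at step 7
Step 8: cell (3,0)='.' (+1 fires, +1 burnt)
Step 9: cell (3,0)='.' (+0 fires, +1 burnt)
  fire out at step 9

7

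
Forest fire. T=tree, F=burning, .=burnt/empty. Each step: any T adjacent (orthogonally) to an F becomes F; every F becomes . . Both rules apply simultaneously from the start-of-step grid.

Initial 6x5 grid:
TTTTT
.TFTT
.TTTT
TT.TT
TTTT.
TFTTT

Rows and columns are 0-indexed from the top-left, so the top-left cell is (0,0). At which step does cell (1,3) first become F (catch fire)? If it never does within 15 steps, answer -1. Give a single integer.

Step 1: cell (1,3)='F' (+7 fires, +2 burnt)
  -> target ignites at step 1
Step 2: cell (1,3)='.' (+9 fires, +7 burnt)
Step 3: cell (1,3)='.' (+7 fires, +9 burnt)
Step 4: cell (1,3)='.' (+1 fires, +7 burnt)
Step 5: cell (1,3)='.' (+0 fires, +1 burnt)
  fire out at step 5

1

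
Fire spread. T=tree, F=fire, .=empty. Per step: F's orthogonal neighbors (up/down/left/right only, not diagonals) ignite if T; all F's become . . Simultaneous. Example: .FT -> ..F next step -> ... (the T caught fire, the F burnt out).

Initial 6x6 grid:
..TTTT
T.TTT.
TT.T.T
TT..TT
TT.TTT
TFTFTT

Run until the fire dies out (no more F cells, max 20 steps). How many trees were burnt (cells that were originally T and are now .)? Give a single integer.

Answer: 17

Derivation:
Step 1: +5 fires, +2 burnt (F count now 5)
Step 2: +4 fires, +5 burnt (F count now 4)
Step 3: +4 fires, +4 burnt (F count now 4)
Step 4: +2 fires, +4 burnt (F count now 2)
Step 5: +2 fires, +2 burnt (F count now 2)
Step 6: +0 fires, +2 burnt (F count now 0)
Fire out after step 6
Initially T: 25, now '.': 28
Total burnt (originally-T cells now '.'): 17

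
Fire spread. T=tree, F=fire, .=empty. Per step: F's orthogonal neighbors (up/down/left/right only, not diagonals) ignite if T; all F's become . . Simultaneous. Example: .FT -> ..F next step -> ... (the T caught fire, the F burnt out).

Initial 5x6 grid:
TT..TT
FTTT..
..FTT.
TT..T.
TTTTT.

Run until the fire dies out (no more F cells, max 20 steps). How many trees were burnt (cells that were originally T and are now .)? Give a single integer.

Answer: 15

Derivation:
Step 1: +4 fires, +2 burnt (F count now 4)
Step 2: +3 fires, +4 burnt (F count now 3)
Step 3: +1 fires, +3 burnt (F count now 1)
Step 4: +1 fires, +1 burnt (F count now 1)
Step 5: +1 fires, +1 burnt (F count now 1)
Step 6: +1 fires, +1 burnt (F count now 1)
Step 7: +1 fires, +1 burnt (F count now 1)
Step 8: +2 fires, +1 burnt (F count now 2)
Step 9: +1 fires, +2 burnt (F count now 1)
Step 10: +0 fires, +1 burnt (F count now 0)
Fire out after step 10
Initially T: 17, now '.': 28
Total burnt (originally-T cells now '.'): 15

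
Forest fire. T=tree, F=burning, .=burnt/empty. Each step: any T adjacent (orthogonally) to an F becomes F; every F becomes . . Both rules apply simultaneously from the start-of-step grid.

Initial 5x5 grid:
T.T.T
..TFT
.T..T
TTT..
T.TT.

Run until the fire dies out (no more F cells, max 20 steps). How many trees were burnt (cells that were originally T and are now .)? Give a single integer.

Answer: 5

Derivation:
Step 1: +2 fires, +1 burnt (F count now 2)
Step 2: +3 fires, +2 burnt (F count now 3)
Step 3: +0 fires, +3 burnt (F count now 0)
Fire out after step 3
Initially T: 13, now '.': 17
Total burnt (originally-T cells now '.'): 5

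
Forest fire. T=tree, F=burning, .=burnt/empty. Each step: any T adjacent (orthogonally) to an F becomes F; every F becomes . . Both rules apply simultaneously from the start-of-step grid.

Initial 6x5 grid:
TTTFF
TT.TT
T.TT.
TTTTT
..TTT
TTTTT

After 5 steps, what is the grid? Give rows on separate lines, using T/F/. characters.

Step 1: 3 trees catch fire, 2 burn out
  TTF..
  TT.FF
  T.TT.
  TTTTT
  ..TTT
  TTTTT
Step 2: 2 trees catch fire, 3 burn out
  TF...
  TT...
  T.TF.
  TTTTT
  ..TTT
  TTTTT
Step 3: 4 trees catch fire, 2 burn out
  F....
  TF...
  T.F..
  TTTFT
  ..TTT
  TTTTT
Step 4: 4 trees catch fire, 4 burn out
  .....
  F....
  T....
  TTF.F
  ..TFT
  TTTTT
Step 5: 5 trees catch fire, 4 burn out
  .....
  .....
  F....
  TF...
  ..F.F
  TTTFT

.....
.....
F....
TF...
..F.F
TTTFT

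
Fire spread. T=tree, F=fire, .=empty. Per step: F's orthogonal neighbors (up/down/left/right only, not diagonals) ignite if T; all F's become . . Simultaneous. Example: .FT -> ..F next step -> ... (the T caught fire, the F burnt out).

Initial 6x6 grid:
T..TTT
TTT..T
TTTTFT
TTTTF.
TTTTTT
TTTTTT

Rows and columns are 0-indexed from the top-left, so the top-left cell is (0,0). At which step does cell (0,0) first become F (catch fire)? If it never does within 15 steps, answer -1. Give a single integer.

Step 1: cell (0,0)='T' (+4 fires, +2 burnt)
Step 2: cell (0,0)='T' (+6 fires, +4 burnt)
Step 3: cell (0,0)='T' (+7 fires, +6 burnt)
Step 4: cell (0,0)='T' (+6 fires, +7 burnt)
Step 5: cell (0,0)='T' (+4 fires, +6 burnt)
Step 6: cell (0,0)='F' (+2 fires, +4 burnt)
  -> target ignites at step 6
Step 7: cell (0,0)='.' (+0 fires, +2 burnt)
  fire out at step 7

6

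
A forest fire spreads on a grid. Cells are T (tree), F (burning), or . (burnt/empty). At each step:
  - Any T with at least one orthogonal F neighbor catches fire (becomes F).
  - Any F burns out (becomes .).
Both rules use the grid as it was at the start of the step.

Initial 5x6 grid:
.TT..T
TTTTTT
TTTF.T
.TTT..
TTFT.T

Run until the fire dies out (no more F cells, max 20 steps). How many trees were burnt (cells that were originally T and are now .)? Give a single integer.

Step 1: +6 fires, +2 burnt (F count now 6)
Step 2: +5 fires, +6 burnt (F count now 5)
Step 3: +4 fires, +5 burnt (F count now 4)
Step 4: +4 fires, +4 burnt (F count now 4)
Step 5: +0 fires, +4 burnt (F count now 0)
Fire out after step 5
Initially T: 20, now '.': 29
Total burnt (originally-T cells now '.'): 19

Answer: 19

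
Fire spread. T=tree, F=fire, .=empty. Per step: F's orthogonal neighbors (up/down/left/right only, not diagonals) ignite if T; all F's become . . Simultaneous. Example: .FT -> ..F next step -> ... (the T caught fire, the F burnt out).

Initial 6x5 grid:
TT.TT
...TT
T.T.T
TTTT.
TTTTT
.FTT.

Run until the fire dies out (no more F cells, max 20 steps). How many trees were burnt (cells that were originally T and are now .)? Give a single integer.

Step 1: +2 fires, +1 burnt (F count now 2)
Step 2: +4 fires, +2 burnt (F count now 4)
Step 3: +3 fires, +4 burnt (F count now 3)
Step 4: +4 fires, +3 burnt (F count now 4)
Step 5: +0 fires, +4 burnt (F count now 0)
Fire out after step 5
Initially T: 20, now '.': 23
Total burnt (originally-T cells now '.'): 13

Answer: 13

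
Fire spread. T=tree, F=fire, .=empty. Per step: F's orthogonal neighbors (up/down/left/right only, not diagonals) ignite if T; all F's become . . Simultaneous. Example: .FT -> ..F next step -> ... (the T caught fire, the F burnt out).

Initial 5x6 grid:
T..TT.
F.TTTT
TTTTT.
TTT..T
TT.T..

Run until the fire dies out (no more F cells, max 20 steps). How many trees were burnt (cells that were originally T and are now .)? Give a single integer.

Step 1: +2 fires, +1 burnt (F count now 2)
Step 2: +2 fires, +2 burnt (F count now 2)
Step 3: +3 fires, +2 burnt (F count now 3)
Step 4: +4 fires, +3 burnt (F count now 4)
Step 5: +2 fires, +4 burnt (F count now 2)
Step 6: +2 fires, +2 burnt (F count now 2)
Step 7: +2 fires, +2 burnt (F count now 2)
Step 8: +0 fires, +2 burnt (F count now 0)
Fire out after step 8
Initially T: 19, now '.': 28
Total burnt (originally-T cells now '.'): 17

Answer: 17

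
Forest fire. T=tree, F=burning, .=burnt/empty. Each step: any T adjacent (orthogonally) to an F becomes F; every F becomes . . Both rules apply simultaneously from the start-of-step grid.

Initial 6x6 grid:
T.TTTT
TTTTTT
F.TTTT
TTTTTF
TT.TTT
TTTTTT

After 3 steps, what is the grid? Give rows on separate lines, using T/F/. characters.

Step 1: 5 trees catch fire, 2 burn out
  T.TTTT
  FTTTTT
  ..TTTF
  FTTTF.
  TT.TTF
  TTTTTT
Step 2: 9 trees catch fire, 5 burn out
  F.TTTT
  .FTTTF
  ..TTF.
  .FTF..
  FT.TF.
  TTTTTF
Step 3: 9 trees catch fire, 9 burn out
  ..TTTF
  ..FTF.
  ..TF..
  ..F...
  .F.F..
  FTTTF.

..TTTF
..FTF.
..TF..
..F...
.F.F..
FTTTF.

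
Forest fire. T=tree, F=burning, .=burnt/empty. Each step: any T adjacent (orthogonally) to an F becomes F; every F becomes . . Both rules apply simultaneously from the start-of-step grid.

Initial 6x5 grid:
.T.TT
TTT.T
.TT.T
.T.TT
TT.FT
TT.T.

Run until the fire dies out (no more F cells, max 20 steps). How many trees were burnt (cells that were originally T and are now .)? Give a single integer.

Step 1: +3 fires, +1 burnt (F count now 3)
Step 2: +1 fires, +3 burnt (F count now 1)
Step 3: +1 fires, +1 burnt (F count now 1)
Step 4: +1 fires, +1 burnt (F count now 1)
Step 5: +1 fires, +1 burnt (F count now 1)
Step 6: +1 fires, +1 burnt (F count now 1)
Step 7: +0 fires, +1 burnt (F count now 0)
Fire out after step 7
Initially T: 19, now '.': 19
Total burnt (originally-T cells now '.'): 8

Answer: 8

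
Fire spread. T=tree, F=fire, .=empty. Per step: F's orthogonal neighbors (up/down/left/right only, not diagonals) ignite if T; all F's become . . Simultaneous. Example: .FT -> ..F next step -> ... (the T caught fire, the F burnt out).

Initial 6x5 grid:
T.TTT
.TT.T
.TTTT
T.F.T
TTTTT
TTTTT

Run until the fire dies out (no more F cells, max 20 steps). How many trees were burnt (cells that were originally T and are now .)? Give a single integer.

Answer: 22

Derivation:
Step 1: +2 fires, +1 burnt (F count now 2)
Step 2: +6 fires, +2 burnt (F count now 6)
Step 3: +7 fires, +6 burnt (F count now 7)
Step 4: +6 fires, +7 burnt (F count now 6)
Step 5: +1 fires, +6 burnt (F count now 1)
Step 6: +0 fires, +1 burnt (F count now 0)
Fire out after step 6
Initially T: 23, now '.': 29
Total burnt (originally-T cells now '.'): 22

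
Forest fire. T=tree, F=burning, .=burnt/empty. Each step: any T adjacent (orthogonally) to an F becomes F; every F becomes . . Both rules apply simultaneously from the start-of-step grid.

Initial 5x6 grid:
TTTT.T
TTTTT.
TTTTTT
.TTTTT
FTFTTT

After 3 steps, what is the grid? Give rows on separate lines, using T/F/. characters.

Step 1: 3 trees catch fire, 2 burn out
  TTTT.T
  TTTTT.
  TTTTTT
  .TFTTT
  .F.FTT
Step 2: 4 trees catch fire, 3 burn out
  TTTT.T
  TTTTT.
  TTFTTT
  .F.FTT
  ....FT
Step 3: 5 trees catch fire, 4 burn out
  TTTT.T
  TTFTT.
  TF.FTT
  ....FT
  .....F

TTTT.T
TTFTT.
TF.FTT
....FT
.....F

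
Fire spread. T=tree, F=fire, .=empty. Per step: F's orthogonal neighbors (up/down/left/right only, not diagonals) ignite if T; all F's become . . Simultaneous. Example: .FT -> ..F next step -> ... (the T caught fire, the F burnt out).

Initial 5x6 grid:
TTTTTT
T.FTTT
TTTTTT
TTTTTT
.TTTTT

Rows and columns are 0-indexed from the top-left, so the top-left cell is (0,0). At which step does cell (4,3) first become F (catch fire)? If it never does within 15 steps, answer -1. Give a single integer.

Step 1: cell (4,3)='T' (+3 fires, +1 burnt)
Step 2: cell (4,3)='T' (+6 fires, +3 burnt)
Step 3: cell (4,3)='T' (+8 fires, +6 burnt)
Step 4: cell (4,3)='F' (+7 fires, +8 burnt)
  -> target ignites at step 4
Step 5: cell (4,3)='.' (+2 fires, +7 burnt)
Step 6: cell (4,3)='.' (+1 fires, +2 burnt)
Step 7: cell (4,3)='.' (+0 fires, +1 burnt)
  fire out at step 7

4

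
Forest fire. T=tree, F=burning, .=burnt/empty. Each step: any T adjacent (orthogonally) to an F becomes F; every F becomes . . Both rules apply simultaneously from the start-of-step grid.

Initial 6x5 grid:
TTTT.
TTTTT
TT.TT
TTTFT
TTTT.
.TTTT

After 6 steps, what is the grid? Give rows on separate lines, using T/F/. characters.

Step 1: 4 trees catch fire, 1 burn out
  TTTT.
  TTTTT
  TT.FT
  TTF.F
  TTTF.
  .TTTT
Step 2: 5 trees catch fire, 4 burn out
  TTTT.
  TTTFT
  TT..F
  TF...
  TTF..
  .TTFT
Step 3: 8 trees catch fire, 5 burn out
  TTTF.
  TTF.F
  TF...
  F....
  TF...
  .TF.F
Step 4: 5 trees catch fire, 8 burn out
  TTF..
  TF...
  F....
  .....
  F....
  .F...
Step 5: 2 trees catch fire, 5 burn out
  TF...
  F....
  .....
  .....
  .....
  .....
Step 6: 1 trees catch fire, 2 burn out
  F....
  .....
  .....
  .....
  .....
  .....

F....
.....
.....
.....
.....
.....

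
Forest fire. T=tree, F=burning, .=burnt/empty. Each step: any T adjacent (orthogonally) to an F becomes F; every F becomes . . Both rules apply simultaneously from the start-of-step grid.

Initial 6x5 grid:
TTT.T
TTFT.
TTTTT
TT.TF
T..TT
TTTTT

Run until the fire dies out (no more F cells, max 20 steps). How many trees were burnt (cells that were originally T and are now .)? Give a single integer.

Answer: 22

Derivation:
Step 1: +7 fires, +2 burnt (F count now 7)
Step 2: +6 fires, +7 burnt (F count now 6)
Step 3: +4 fires, +6 burnt (F count now 4)
Step 4: +2 fires, +4 burnt (F count now 2)
Step 5: +2 fires, +2 burnt (F count now 2)
Step 6: +1 fires, +2 burnt (F count now 1)
Step 7: +0 fires, +1 burnt (F count now 0)
Fire out after step 7
Initially T: 23, now '.': 29
Total burnt (originally-T cells now '.'): 22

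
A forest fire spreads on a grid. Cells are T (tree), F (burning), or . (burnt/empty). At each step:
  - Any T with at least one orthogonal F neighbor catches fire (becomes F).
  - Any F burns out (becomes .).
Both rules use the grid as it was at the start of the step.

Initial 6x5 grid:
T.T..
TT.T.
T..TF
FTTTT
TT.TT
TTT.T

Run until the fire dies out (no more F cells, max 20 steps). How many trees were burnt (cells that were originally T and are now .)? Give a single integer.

Answer: 18

Derivation:
Step 1: +5 fires, +2 burnt (F count now 5)
Step 2: +7 fires, +5 burnt (F count now 7)
Step 3: +5 fires, +7 burnt (F count now 5)
Step 4: +1 fires, +5 burnt (F count now 1)
Step 5: +0 fires, +1 burnt (F count now 0)
Fire out after step 5
Initially T: 19, now '.': 29
Total burnt (originally-T cells now '.'): 18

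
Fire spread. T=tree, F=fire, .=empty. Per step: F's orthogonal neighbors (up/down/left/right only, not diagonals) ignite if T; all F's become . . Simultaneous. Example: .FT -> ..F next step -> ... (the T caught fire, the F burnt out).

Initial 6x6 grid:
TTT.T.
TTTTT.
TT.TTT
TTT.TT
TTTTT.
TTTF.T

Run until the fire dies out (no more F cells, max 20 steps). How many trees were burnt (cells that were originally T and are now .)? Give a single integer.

Answer: 27

Derivation:
Step 1: +2 fires, +1 burnt (F count now 2)
Step 2: +3 fires, +2 burnt (F count now 3)
Step 3: +4 fires, +3 burnt (F count now 4)
Step 4: +4 fires, +4 burnt (F count now 4)
Step 5: +5 fires, +4 burnt (F count now 5)
Step 6: +4 fires, +5 burnt (F count now 4)
Step 7: +3 fires, +4 burnt (F count now 3)
Step 8: +2 fires, +3 burnt (F count now 2)
Step 9: +0 fires, +2 burnt (F count now 0)
Fire out after step 9
Initially T: 28, now '.': 35
Total burnt (originally-T cells now '.'): 27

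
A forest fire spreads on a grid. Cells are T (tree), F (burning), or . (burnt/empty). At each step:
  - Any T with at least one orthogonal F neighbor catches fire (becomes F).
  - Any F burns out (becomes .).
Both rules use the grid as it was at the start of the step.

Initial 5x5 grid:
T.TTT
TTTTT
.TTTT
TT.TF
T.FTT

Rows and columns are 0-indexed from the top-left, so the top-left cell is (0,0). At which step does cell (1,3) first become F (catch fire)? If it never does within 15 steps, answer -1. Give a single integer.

Step 1: cell (1,3)='T' (+4 fires, +2 burnt)
Step 2: cell (1,3)='T' (+2 fires, +4 burnt)
Step 3: cell (1,3)='F' (+3 fires, +2 burnt)
  -> target ignites at step 3
Step 4: cell (1,3)='.' (+3 fires, +3 burnt)
Step 5: cell (1,3)='.' (+3 fires, +3 burnt)
Step 6: cell (1,3)='.' (+2 fires, +3 burnt)
Step 7: cell (1,3)='.' (+2 fires, +2 burnt)
Step 8: cell (1,3)='.' (+0 fires, +2 burnt)
  fire out at step 8

3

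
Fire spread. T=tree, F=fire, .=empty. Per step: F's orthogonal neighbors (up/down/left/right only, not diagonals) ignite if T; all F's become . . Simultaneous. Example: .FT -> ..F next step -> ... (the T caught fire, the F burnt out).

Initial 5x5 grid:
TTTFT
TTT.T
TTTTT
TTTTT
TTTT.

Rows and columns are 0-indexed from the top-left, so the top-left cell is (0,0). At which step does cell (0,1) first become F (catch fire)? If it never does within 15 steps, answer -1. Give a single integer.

Step 1: cell (0,1)='T' (+2 fires, +1 burnt)
Step 2: cell (0,1)='F' (+3 fires, +2 burnt)
  -> target ignites at step 2
Step 3: cell (0,1)='.' (+4 fires, +3 burnt)
Step 4: cell (0,1)='.' (+5 fires, +4 burnt)
Step 5: cell (0,1)='.' (+4 fires, +5 burnt)
Step 6: cell (0,1)='.' (+3 fires, +4 burnt)
Step 7: cell (0,1)='.' (+1 fires, +3 burnt)
Step 8: cell (0,1)='.' (+0 fires, +1 burnt)
  fire out at step 8

2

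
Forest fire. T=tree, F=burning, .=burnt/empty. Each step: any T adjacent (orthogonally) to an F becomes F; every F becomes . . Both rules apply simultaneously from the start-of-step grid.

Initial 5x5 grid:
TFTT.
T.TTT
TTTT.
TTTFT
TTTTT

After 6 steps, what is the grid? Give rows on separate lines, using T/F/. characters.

Step 1: 6 trees catch fire, 2 burn out
  F.FT.
  T.TTT
  TTTF.
  TTF.F
  TTTFT
Step 2: 8 trees catch fire, 6 burn out
  ...F.
  F.FFT
  TTF..
  TF...
  TTF.F
Step 3: 5 trees catch fire, 8 burn out
  .....
  ....F
  FF...
  F....
  TF...
Step 4: 1 trees catch fire, 5 burn out
  .....
  .....
  .....
  .....
  F....
Step 5: 0 trees catch fire, 1 burn out
  .....
  .....
  .....
  .....
  .....
Step 6: 0 trees catch fire, 0 burn out
  .....
  .....
  .....
  .....
  .....

.....
.....
.....
.....
.....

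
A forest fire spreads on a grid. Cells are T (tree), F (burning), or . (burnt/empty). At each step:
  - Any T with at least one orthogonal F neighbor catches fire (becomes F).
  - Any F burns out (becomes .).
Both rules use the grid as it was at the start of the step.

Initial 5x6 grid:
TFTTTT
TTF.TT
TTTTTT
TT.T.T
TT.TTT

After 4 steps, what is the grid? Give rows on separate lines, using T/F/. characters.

Step 1: 4 trees catch fire, 2 burn out
  F.FTTT
  TF..TT
  TTFTTT
  TT.T.T
  TT.TTT
Step 2: 4 trees catch fire, 4 burn out
  ...FTT
  F...TT
  TF.FTT
  TT.T.T
  TT.TTT
Step 3: 5 trees catch fire, 4 burn out
  ....FT
  ....TT
  F...FT
  TF.F.T
  TT.TTT
Step 4: 6 trees catch fire, 5 burn out
  .....F
  ....FT
  .....F
  F....T
  TF.FTT

.....F
....FT
.....F
F....T
TF.FTT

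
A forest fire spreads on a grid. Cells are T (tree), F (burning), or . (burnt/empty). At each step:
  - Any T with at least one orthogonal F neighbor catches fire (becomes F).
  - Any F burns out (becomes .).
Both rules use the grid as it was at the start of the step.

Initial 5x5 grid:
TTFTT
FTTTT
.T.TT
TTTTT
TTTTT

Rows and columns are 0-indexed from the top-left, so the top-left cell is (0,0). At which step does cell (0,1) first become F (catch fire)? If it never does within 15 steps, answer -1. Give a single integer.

Step 1: cell (0,1)='F' (+5 fires, +2 burnt)
  -> target ignites at step 1
Step 2: cell (0,1)='.' (+3 fires, +5 burnt)
Step 3: cell (0,1)='.' (+3 fires, +3 burnt)
Step 4: cell (0,1)='.' (+5 fires, +3 burnt)
Step 5: cell (0,1)='.' (+4 fires, +5 burnt)
Step 6: cell (0,1)='.' (+1 fires, +4 burnt)
Step 7: cell (0,1)='.' (+0 fires, +1 burnt)
  fire out at step 7

1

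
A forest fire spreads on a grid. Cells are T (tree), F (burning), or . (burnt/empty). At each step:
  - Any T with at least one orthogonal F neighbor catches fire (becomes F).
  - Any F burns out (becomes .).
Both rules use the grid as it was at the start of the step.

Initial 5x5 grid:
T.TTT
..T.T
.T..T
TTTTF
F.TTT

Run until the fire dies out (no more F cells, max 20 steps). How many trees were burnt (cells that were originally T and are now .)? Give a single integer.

Answer: 14

Derivation:
Step 1: +4 fires, +2 burnt (F count now 4)
Step 2: +4 fires, +4 burnt (F count now 4)
Step 3: +3 fires, +4 burnt (F count now 3)
Step 4: +1 fires, +3 burnt (F count now 1)
Step 5: +1 fires, +1 burnt (F count now 1)
Step 6: +1 fires, +1 burnt (F count now 1)
Step 7: +0 fires, +1 burnt (F count now 0)
Fire out after step 7
Initially T: 15, now '.': 24
Total burnt (originally-T cells now '.'): 14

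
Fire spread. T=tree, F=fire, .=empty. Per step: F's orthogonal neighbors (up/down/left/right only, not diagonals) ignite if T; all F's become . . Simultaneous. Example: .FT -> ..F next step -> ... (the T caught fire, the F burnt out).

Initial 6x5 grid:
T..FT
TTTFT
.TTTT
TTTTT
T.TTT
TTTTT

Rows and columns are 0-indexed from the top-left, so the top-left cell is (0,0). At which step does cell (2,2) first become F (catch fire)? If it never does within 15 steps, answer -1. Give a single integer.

Step 1: cell (2,2)='T' (+4 fires, +2 burnt)
Step 2: cell (2,2)='F' (+4 fires, +4 burnt)
  -> target ignites at step 2
Step 3: cell (2,2)='.' (+5 fires, +4 burnt)
Step 4: cell (2,2)='.' (+5 fires, +5 burnt)
Step 5: cell (2,2)='.' (+3 fires, +5 burnt)
Step 6: cell (2,2)='.' (+2 fires, +3 burnt)
Step 7: cell (2,2)='.' (+1 fires, +2 burnt)
Step 8: cell (2,2)='.' (+0 fires, +1 burnt)
  fire out at step 8

2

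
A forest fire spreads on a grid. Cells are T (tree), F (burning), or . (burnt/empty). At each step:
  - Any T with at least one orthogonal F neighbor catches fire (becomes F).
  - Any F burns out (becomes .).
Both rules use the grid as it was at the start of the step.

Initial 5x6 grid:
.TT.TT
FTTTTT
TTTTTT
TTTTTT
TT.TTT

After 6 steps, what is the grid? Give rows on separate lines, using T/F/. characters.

Step 1: 2 trees catch fire, 1 burn out
  .TT.TT
  .FTTTT
  FTTTTT
  TTTTTT
  TT.TTT
Step 2: 4 trees catch fire, 2 burn out
  .FT.TT
  ..FTTT
  .FTTTT
  FTTTTT
  TT.TTT
Step 3: 5 trees catch fire, 4 burn out
  ..F.TT
  ...FTT
  ..FTTT
  .FTTTT
  FT.TTT
Step 4: 4 trees catch fire, 5 burn out
  ....TT
  ....FT
  ...FTT
  ..FTTT
  .F.TTT
Step 5: 4 trees catch fire, 4 burn out
  ....FT
  .....F
  ....FT
  ...FTT
  ...TTT
Step 6: 4 trees catch fire, 4 burn out
  .....F
  ......
  .....F
  ....FT
  ...FTT

.....F
......
.....F
....FT
...FTT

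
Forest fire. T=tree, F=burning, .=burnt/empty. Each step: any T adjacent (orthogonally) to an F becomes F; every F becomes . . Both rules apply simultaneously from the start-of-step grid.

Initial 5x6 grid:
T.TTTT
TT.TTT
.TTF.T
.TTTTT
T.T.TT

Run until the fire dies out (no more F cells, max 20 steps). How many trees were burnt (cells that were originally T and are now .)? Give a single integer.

Step 1: +3 fires, +1 burnt (F count now 3)
Step 2: +5 fires, +3 burnt (F count now 5)
Step 3: +8 fires, +5 burnt (F count now 8)
Step 4: +4 fires, +8 burnt (F count now 4)
Step 5: +1 fires, +4 burnt (F count now 1)
Step 6: +0 fires, +1 burnt (F count now 0)
Fire out after step 6
Initially T: 22, now '.': 29
Total burnt (originally-T cells now '.'): 21

Answer: 21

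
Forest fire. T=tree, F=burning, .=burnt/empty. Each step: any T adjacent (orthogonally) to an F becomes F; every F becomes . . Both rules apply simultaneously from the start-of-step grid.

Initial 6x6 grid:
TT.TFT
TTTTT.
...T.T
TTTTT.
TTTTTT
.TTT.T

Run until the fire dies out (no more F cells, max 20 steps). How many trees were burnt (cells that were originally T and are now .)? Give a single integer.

Answer: 25

Derivation:
Step 1: +3 fires, +1 burnt (F count now 3)
Step 2: +1 fires, +3 burnt (F count now 1)
Step 3: +2 fires, +1 burnt (F count now 2)
Step 4: +2 fires, +2 burnt (F count now 2)
Step 5: +5 fires, +2 burnt (F count now 5)
Step 6: +5 fires, +5 burnt (F count now 5)
Step 7: +4 fires, +5 burnt (F count now 4)
Step 8: +3 fires, +4 burnt (F count now 3)
Step 9: +0 fires, +3 burnt (F count now 0)
Fire out after step 9
Initially T: 26, now '.': 35
Total burnt (originally-T cells now '.'): 25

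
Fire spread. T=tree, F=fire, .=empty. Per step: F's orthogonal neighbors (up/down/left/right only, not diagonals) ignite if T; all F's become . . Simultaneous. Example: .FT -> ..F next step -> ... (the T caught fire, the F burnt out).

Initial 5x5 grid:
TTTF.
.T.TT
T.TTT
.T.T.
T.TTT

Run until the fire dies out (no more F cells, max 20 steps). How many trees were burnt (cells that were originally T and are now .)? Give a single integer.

Answer: 13

Derivation:
Step 1: +2 fires, +1 burnt (F count now 2)
Step 2: +3 fires, +2 burnt (F count now 3)
Step 3: +5 fires, +3 burnt (F count now 5)
Step 4: +1 fires, +5 burnt (F count now 1)
Step 5: +2 fires, +1 burnt (F count now 2)
Step 6: +0 fires, +2 burnt (F count now 0)
Fire out after step 6
Initially T: 16, now '.': 22
Total burnt (originally-T cells now '.'): 13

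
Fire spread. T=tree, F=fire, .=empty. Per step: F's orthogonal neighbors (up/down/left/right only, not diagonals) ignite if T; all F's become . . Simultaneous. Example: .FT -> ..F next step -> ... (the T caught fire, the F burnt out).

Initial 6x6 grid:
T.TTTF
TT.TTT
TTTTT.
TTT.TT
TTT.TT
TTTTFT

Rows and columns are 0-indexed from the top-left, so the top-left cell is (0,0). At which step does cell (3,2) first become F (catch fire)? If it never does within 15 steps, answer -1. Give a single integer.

Step 1: cell (3,2)='T' (+5 fires, +2 burnt)
Step 2: cell (3,2)='T' (+5 fires, +5 burnt)
Step 3: cell (3,2)='T' (+6 fires, +5 burnt)
Step 4: cell (3,2)='F' (+4 fires, +6 burnt)
  -> target ignites at step 4
Step 5: cell (3,2)='.' (+3 fires, +4 burnt)
Step 6: cell (3,2)='.' (+2 fires, +3 burnt)
Step 7: cell (3,2)='.' (+2 fires, +2 burnt)
Step 8: cell (3,2)='.' (+1 fires, +2 burnt)
Step 9: cell (3,2)='.' (+1 fires, +1 burnt)
Step 10: cell (3,2)='.' (+0 fires, +1 burnt)
  fire out at step 10

4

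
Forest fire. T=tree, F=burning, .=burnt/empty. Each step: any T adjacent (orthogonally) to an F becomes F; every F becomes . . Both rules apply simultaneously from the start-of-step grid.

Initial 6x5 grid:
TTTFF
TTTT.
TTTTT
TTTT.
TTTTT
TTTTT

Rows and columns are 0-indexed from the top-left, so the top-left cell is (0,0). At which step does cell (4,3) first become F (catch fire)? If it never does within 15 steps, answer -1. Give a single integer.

Step 1: cell (4,3)='T' (+2 fires, +2 burnt)
Step 2: cell (4,3)='T' (+3 fires, +2 burnt)
Step 3: cell (4,3)='T' (+5 fires, +3 burnt)
Step 4: cell (4,3)='F' (+4 fires, +5 burnt)
  -> target ignites at step 4
Step 5: cell (4,3)='.' (+5 fires, +4 burnt)
Step 6: cell (4,3)='.' (+4 fires, +5 burnt)
Step 7: cell (4,3)='.' (+2 fires, +4 burnt)
Step 8: cell (4,3)='.' (+1 fires, +2 burnt)
Step 9: cell (4,3)='.' (+0 fires, +1 burnt)
  fire out at step 9

4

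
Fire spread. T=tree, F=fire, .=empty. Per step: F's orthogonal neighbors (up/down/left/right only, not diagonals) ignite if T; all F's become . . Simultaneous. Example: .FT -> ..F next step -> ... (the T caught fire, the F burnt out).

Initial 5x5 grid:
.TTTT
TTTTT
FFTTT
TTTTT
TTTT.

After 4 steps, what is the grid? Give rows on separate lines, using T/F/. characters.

Step 1: 5 trees catch fire, 2 burn out
  .TTTT
  FFTTT
  ..FTT
  FFTTT
  TTTT.
Step 2: 6 trees catch fire, 5 burn out
  .FTTT
  ..FTT
  ...FT
  ..FTT
  FFTT.
Step 3: 5 trees catch fire, 6 burn out
  ..FTT
  ...FT
  ....F
  ...FT
  ..FT.
Step 4: 4 trees catch fire, 5 burn out
  ...FT
  ....F
  .....
  ....F
  ...F.

...FT
....F
.....
....F
...F.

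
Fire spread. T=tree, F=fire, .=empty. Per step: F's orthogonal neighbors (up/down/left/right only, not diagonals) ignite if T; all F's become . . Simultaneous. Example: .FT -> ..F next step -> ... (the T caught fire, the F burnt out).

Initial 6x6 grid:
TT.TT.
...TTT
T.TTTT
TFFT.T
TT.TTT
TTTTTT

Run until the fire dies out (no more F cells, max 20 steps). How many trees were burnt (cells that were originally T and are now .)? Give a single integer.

Step 1: +4 fires, +2 burnt (F count now 4)
Step 2: +5 fires, +4 burnt (F count now 5)
Step 3: +6 fires, +5 burnt (F count now 6)
Step 4: +5 fires, +6 burnt (F count now 5)
Step 5: +4 fires, +5 burnt (F count now 4)
Step 6: +0 fires, +4 burnt (F count now 0)
Fire out after step 6
Initially T: 26, now '.': 34
Total burnt (originally-T cells now '.'): 24

Answer: 24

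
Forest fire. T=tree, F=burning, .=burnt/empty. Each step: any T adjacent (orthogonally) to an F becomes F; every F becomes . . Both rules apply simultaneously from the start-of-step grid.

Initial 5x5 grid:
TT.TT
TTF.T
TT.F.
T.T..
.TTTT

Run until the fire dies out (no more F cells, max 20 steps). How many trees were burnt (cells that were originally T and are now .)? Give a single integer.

Step 1: +1 fires, +2 burnt (F count now 1)
Step 2: +3 fires, +1 burnt (F count now 3)
Step 3: +2 fires, +3 burnt (F count now 2)
Step 4: +1 fires, +2 burnt (F count now 1)
Step 5: +0 fires, +1 burnt (F count now 0)
Fire out after step 5
Initially T: 15, now '.': 17
Total burnt (originally-T cells now '.'): 7

Answer: 7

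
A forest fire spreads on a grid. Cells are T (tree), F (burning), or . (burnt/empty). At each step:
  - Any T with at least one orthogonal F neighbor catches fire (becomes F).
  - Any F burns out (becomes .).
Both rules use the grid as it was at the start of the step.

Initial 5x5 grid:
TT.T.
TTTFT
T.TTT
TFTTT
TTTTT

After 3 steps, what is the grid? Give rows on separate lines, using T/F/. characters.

Step 1: 7 trees catch fire, 2 burn out
  TT.F.
  TTF.F
  T.TFT
  F.FTT
  TFTTT
Step 2: 7 trees catch fire, 7 burn out
  TT...
  TF...
  F.F.F
  ...FT
  F.FTT
Step 3: 4 trees catch fire, 7 burn out
  TF...
  F....
  .....
  ....F
  ...FT

TF...
F....
.....
....F
...FT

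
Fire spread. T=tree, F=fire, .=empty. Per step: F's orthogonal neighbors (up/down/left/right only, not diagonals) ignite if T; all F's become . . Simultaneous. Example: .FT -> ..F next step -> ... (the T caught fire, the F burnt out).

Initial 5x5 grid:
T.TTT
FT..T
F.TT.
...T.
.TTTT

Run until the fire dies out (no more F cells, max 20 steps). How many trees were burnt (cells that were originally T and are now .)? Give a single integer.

Step 1: +2 fires, +2 burnt (F count now 2)
Step 2: +0 fires, +2 burnt (F count now 0)
Fire out after step 2
Initially T: 13, now '.': 14
Total burnt (originally-T cells now '.'): 2

Answer: 2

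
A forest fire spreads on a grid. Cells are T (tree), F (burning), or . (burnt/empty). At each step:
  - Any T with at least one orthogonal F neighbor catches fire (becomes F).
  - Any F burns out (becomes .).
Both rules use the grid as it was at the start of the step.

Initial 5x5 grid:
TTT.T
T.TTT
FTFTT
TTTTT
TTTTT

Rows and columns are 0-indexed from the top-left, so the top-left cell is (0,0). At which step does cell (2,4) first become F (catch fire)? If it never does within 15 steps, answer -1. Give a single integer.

Step 1: cell (2,4)='T' (+6 fires, +2 burnt)
Step 2: cell (2,4)='F' (+8 fires, +6 burnt)
  -> target ignites at step 2
Step 3: cell (2,4)='.' (+5 fires, +8 burnt)
Step 4: cell (2,4)='.' (+2 fires, +5 burnt)
Step 5: cell (2,4)='.' (+0 fires, +2 burnt)
  fire out at step 5

2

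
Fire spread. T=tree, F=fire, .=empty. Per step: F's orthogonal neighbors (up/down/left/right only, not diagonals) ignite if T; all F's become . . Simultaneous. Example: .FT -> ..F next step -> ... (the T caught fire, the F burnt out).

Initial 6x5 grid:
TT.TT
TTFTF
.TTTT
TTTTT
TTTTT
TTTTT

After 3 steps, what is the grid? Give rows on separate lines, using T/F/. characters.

Step 1: 5 trees catch fire, 2 burn out
  TT.TF
  TF.F.
  .TFTF
  TTTTT
  TTTTT
  TTTTT
Step 2: 7 trees catch fire, 5 burn out
  TF.F.
  F....
  .F.F.
  TTFTF
  TTTTT
  TTTTT
Step 3: 5 trees catch fire, 7 burn out
  F....
  .....
  .....
  TF.F.
  TTFTF
  TTTTT

F....
.....
.....
TF.F.
TTFTF
TTTTT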